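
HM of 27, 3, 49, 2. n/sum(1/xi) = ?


Sum of reciprocals = 1/27 + 1/3 + 1/49 + 1/2 = 0.890779
HM = 4/0.890779 = 4.4905

HM = 4.4905


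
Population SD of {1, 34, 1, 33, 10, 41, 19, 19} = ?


Mean = 19.7500
Variance = 203.6875
SD = sqrt(203.6875) = 14.2719

SD = 14.2719


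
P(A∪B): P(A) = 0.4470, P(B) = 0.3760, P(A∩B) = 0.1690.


P(A∪B) = 0.4470 + 0.3760 - 0.1690
= 0.8230 - 0.1690
= 0.6540

P(A∪B) = 0.6540


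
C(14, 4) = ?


C(14,4) = 14!/(4! × 10!)
= 87178291200/(24 × 3628800)
= 1001

C(14,4) = 1001


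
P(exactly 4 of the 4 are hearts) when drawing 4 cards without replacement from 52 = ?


Hypergeometric: P(X=4) = C(13,4)·C(39,0) / C(52,4)
= 715 × 1 / 270725
= 715/270725 = 0.0026

P = 0.0026


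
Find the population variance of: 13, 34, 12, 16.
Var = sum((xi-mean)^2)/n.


Mean = 18.7500
Squared deviations: 33.0625, 232.5625, 45.5625, 7.5625
Sum = 318.7500
Variance = 318.7500/4 = 79.6875

Variance = 79.6875


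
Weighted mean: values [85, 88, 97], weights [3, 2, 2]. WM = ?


Numerator = 85*3 + 88*2 + 97*2 = 625
Denominator = 3 + 2 + 2 = 7
WM = 625/7 = 89.2857

WM = 89.2857


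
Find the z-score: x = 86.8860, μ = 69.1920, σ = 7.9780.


z = (86.8860 - 69.1920)/7.9780
= 17.6940/7.9780
= 2.2178

z = 2.2178


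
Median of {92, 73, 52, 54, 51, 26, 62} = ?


Sorted: 26, 51, 52, 54, 62, 73, 92
n = 7 (odd)
Middle value = 54

Median = 54


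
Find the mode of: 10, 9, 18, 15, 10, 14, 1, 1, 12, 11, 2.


Frequencies: 1:2, 2:1, 9:1, 10:2, 11:1, 12:1, 14:1, 15:1, 18:1
Max frequency = 2
Mode = 1, 10

Mode = 1, 10


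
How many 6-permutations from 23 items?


P(23,6) = 23!/17!
= 25852016738884976640000/355687428096000
= 72681840

P(23,6) = 72681840


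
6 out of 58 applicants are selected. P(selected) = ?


P = 6/58 = 0.1034

P = 0.1034


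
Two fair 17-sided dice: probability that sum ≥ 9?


Total outcomes = 17×17 = 289
Favorable (sum ≥ 9): 261
P = 261/289 = 0.9031

P = 0.9031


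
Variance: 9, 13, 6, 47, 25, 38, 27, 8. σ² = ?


Mean = 21.6250
Squared deviations: 159.3906, 74.3906, 244.1406, 643.8906, 11.3906, 268.1406, 28.8906, 185.6406
Sum = 1615.8750
Variance = 1615.8750/8 = 201.9844

Variance = 201.9844


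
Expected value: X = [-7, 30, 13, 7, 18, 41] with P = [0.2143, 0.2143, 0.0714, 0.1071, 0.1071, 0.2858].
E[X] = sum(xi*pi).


E[X] = -7*0.2143 + 30*0.2143 + 13*0.0714 + 7*0.1071 + 18*0.1071 + 41*0.2858
= -1.5001 + 6.4290 + 0.9282 + 0.7497 + 1.9278 + 11.7178
= 20.2524

E[X] = 20.2524


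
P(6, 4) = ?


P(6,4) = 6!/2!
= 720/2
= 360

P(6,4) = 360


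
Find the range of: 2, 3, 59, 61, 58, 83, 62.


Max = 83, Min = 2
Range = 83 - 2 = 81

Range = 81


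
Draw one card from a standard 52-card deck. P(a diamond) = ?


13 diamonds in 52 cards
P = 13/52 = 0.2500

P = 0.2500


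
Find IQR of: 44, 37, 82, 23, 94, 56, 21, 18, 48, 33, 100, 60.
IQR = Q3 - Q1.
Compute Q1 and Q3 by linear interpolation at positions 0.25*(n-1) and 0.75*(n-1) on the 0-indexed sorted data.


Sorted: 18, 21, 23, 33, 37, 44, 48, 56, 60, 82, 94, 100
Q1 (25th %ile) = 30.5000
Q3 (75th %ile) = 65.5000
IQR = 65.5000 - 30.5000 = 35.0000

IQR = 35.0000


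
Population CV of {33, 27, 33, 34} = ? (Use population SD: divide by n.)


Mean = 31.7500
SD = 2.7726
CV = (2.7726/31.7500)*100 = 8.7327%

CV = 8.7327%


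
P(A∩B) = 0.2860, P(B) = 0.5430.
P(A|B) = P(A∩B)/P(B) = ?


P(A|B) = 0.2860/0.5430 = 0.5267

P(A|B) = 0.5267


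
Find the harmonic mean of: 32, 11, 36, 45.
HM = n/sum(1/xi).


Sum of reciprocals = 1/32 + 1/11 + 1/36 + 1/45 = 0.172159
HM = 4/0.172159 = 23.2343

HM = 23.2343


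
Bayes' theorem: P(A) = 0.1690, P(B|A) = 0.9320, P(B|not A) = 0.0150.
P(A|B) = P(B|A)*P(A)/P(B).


P(B) = P(B|A)*P(A) + P(B|A')*P(A')
= 0.9320*0.1690 + 0.0150*0.8310
= 0.157508 + 0.012465 = 0.169973
P(A|B) = 0.157508/0.169973 = 0.9267

P(A|B) = 0.9267


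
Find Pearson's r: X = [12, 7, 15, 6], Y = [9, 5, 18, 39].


Mean X = 10.0000, Mean Y = 17.7500
SD X = 3.674235, SD Y = 13.141062
Cov = -15.750000
r = -15.750000/(3.674235*13.141062) = -0.3262

r = -0.3262


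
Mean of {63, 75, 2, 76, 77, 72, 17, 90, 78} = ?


Sum = 63 + 75 + 2 + 76 + 77 + 72 + 17 + 90 + 78 = 550
n = 9
Mean = 550/9 = 61.1111

Mean = 61.1111


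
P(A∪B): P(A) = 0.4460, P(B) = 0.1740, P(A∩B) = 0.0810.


P(A∪B) = 0.4460 + 0.1740 - 0.0810
= 0.6200 - 0.0810
= 0.5390

P(A∪B) = 0.5390


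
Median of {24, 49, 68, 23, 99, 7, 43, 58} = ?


Sorted: 7, 23, 24, 43, 49, 58, 68, 99
n = 8 (even)
Middle values: 43 and 49
Median = (43+49)/2 = 46.0000

Median = 46.0000


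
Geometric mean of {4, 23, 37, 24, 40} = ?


Product = 4 × 23 × 37 × 24 × 40 = 3267840
GM = 3267840^(1/5) = 20.0841

GM = 20.0841


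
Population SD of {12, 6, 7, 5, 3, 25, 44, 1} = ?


Mean = 12.8750
Variance = 187.3594
SD = sqrt(187.3594) = 13.6879

SD = 13.6879


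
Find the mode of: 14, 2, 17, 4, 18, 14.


Frequencies: 2:1, 4:1, 14:2, 17:1, 18:1
Max frequency = 2
Mode = 14

Mode = 14


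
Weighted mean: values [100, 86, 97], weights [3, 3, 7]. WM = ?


Numerator = 100*3 + 86*3 + 97*7 = 1237
Denominator = 3 + 3 + 7 = 13
WM = 1237/13 = 95.1538

WM = 95.1538


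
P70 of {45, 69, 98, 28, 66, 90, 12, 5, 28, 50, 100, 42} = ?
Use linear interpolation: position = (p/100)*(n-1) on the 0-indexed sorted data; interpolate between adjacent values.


Sorted: 5, 12, 28, 28, 42, 45, 50, 66, 69, 90, 98, 100
n = 12
Index = 70/100 * 11 = 7.7000
Lower = data[7] = 66, Upper = data[8] = 69
P70 = 66 + 0.7000*(3) = 68.1000

P70 = 68.1000


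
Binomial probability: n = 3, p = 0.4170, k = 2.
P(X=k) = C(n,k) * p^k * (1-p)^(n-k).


C(3,2) = 3
p^2 = 0.173889
(1-p)^1 = 0.583000
P = 3 * 0.173889 * 0.583000 = 0.3041

P(X=2) = 0.3041


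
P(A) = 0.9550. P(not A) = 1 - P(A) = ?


P(not A) = 1 - 0.9550 = 0.0450

P(not A) = 0.0450


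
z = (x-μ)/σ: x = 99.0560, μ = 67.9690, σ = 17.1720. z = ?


z = (99.0560 - 67.9690)/17.1720
= 31.0870/17.1720
= 1.8103

z = 1.8103


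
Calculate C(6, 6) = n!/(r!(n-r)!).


C(6,6) = 6!/(6! × 0!)
= 720/(720 × 1)
= 1

C(6,6) = 1


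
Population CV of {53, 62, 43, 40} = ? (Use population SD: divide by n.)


Mean = 49.5000
SD = 8.6747
CV = (8.6747/49.5000)*100 = 17.5246%

CV = 17.5246%


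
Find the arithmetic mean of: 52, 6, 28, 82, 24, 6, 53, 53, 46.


Sum = 52 + 6 + 28 + 82 + 24 + 6 + 53 + 53 + 46 = 350
n = 9
Mean = 350/9 = 38.8889

Mean = 38.8889


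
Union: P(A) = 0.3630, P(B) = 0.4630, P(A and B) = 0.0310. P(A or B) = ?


P(A∪B) = 0.3630 + 0.4630 - 0.0310
= 0.8260 - 0.0310
= 0.7950

P(A∪B) = 0.7950


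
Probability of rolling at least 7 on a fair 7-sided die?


Favorable outcomes (roll ≥ 7): 1
Total outcomes = 7
P = 1/7 = 0.1429

P = 0.1429


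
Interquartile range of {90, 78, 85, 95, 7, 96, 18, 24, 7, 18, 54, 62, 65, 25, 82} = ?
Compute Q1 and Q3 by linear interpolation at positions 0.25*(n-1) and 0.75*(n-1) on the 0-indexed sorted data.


Sorted: 7, 7, 18, 18, 24, 25, 54, 62, 65, 78, 82, 85, 90, 95, 96
Q1 (25th %ile) = 21.0000
Q3 (75th %ile) = 83.5000
IQR = 83.5000 - 21.0000 = 62.5000

IQR = 62.5000


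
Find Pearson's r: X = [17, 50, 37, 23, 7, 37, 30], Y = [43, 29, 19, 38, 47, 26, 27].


Mean X = 28.7143, Mean Y = 32.7143
SD X = 13.274189, SD Y = 9.391703
Cov = -102.367347
r = -102.367347/(13.274189*9.391703) = -0.8211

r = -0.8211


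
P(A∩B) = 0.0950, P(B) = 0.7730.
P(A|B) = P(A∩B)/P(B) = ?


P(A|B) = 0.0950/0.7730 = 0.1229

P(A|B) = 0.1229


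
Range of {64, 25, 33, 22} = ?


Max = 64, Min = 22
Range = 64 - 22 = 42

Range = 42


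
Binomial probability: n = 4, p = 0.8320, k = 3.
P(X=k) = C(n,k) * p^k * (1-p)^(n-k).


C(4,3) = 4
p^3 = 0.575930
(1-p)^1 = 0.168000
P = 4 * 0.575930 * 0.168000 = 0.3870

P(X=3) = 0.3870


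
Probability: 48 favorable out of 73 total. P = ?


P = 48/73 = 0.6575

P = 0.6575


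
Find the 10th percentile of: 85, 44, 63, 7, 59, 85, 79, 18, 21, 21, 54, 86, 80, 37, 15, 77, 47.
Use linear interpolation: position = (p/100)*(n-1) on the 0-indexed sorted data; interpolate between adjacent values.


Sorted: 7, 15, 18, 21, 21, 37, 44, 47, 54, 59, 63, 77, 79, 80, 85, 85, 86
n = 17
Index = 10/100 * 16 = 1.6000
Lower = data[1] = 15, Upper = data[2] = 18
P10 = 15 + 0.6000*(3) = 16.8000

P10 = 16.8000


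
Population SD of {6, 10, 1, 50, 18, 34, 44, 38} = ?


Mean = 25.1250
Variance = 305.8594
SD = sqrt(305.8594) = 17.4888

SD = 17.4888


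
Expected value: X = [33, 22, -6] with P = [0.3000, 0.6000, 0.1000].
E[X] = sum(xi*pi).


E[X] = 33*0.3000 + 22*0.6000 - 6*0.1000
= 9.9000 + 13.2000 - 0.6000
= 22.5000

E[X] = 22.5000


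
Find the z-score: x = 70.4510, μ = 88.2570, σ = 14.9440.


z = (70.4510 - 88.2570)/14.9440
= -17.8060/14.9440
= -1.1915

z = -1.1915


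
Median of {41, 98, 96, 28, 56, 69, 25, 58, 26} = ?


Sorted: 25, 26, 28, 41, 56, 58, 69, 96, 98
n = 9 (odd)
Middle value = 56

Median = 56


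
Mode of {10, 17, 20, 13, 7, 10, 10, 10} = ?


Frequencies: 7:1, 10:4, 13:1, 17:1, 20:1
Max frequency = 4
Mode = 10

Mode = 10


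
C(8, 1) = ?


C(8,1) = 8!/(1! × 7!)
= 40320/(1 × 5040)
= 8

C(8,1) = 8


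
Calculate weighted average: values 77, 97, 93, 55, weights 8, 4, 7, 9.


Numerator = 77*8 + 97*4 + 93*7 + 55*9 = 2150
Denominator = 8 + 4 + 7 + 9 = 28
WM = 2150/28 = 76.7857

WM = 76.7857


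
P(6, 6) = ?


P(6,6) = 6!/0!
= 720/1
= 720

P(6,6) = 720


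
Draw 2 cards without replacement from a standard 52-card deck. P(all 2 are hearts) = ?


P(all hearts) = (13/52) × (12/51)
= 0.0588

P = 0.0588


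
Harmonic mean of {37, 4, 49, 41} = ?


Sum of reciprocals = 1/37 + 1/4 + 1/49 + 1/41 = 0.321825
HM = 4/0.321825 = 12.4291

HM = 12.4291


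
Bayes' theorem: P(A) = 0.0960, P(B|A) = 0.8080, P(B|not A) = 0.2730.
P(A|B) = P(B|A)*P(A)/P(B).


P(B) = P(B|A)*P(A) + P(B|A')*P(A')
= 0.8080*0.0960 + 0.2730*0.9040
= 0.077568 + 0.246792 = 0.324360
P(A|B) = 0.077568/0.324360 = 0.2391

P(A|B) = 0.2391


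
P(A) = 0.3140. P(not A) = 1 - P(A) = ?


P(not A) = 1 - 0.3140 = 0.6860

P(not A) = 0.6860


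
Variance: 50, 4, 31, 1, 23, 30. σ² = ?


Mean = 23.1667
Squared deviations: 720.0278, 367.3611, 61.3611, 491.3611, 0.0278, 46.6944
Sum = 1686.8333
Variance = 1686.8333/6 = 281.1389

Variance = 281.1389


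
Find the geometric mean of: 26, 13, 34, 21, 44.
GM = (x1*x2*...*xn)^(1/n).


Product = 26 × 13 × 34 × 21 × 44 = 10618608
GM = 10618608^(1/5) = 25.4222

GM = 25.4222


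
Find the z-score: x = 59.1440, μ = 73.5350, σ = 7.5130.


z = (59.1440 - 73.5350)/7.5130
= -14.3910/7.5130
= -1.9155

z = -1.9155


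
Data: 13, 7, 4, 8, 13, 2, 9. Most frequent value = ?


Frequencies: 2:1, 4:1, 7:1, 8:1, 9:1, 13:2
Max frequency = 2
Mode = 13

Mode = 13


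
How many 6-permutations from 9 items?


P(9,6) = 9!/3!
= 362880/6
= 60480

P(9,6) = 60480


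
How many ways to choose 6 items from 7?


C(7,6) = 7!/(6! × 1!)
= 5040/(720 × 1)
= 7

C(7,6) = 7


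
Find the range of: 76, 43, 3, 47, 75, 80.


Max = 80, Min = 3
Range = 80 - 3 = 77

Range = 77


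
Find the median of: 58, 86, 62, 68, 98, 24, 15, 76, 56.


Sorted: 15, 24, 56, 58, 62, 68, 76, 86, 98
n = 9 (odd)
Middle value = 62

Median = 62


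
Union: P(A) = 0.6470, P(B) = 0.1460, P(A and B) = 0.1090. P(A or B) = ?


P(A∪B) = 0.6470 + 0.1460 - 0.1090
= 0.7930 - 0.1090
= 0.6840

P(A∪B) = 0.6840


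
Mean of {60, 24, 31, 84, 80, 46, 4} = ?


Sum = 60 + 24 + 31 + 84 + 80 + 46 + 4 = 329
n = 7
Mean = 329/7 = 47.0000

Mean = 47.0000


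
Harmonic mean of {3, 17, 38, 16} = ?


Sum of reciprocals = 1/3 + 1/17 + 1/38 + 1/16 = 0.480973
HM = 4/0.480973 = 8.3165

HM = 8.3165


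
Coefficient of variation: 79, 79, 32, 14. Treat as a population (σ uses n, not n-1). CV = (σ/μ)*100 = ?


Mean = 51.0000
SD = 28.7141
CV = (28.7141/51.0000)*100 = 56.3022%

CV = 56.3022%


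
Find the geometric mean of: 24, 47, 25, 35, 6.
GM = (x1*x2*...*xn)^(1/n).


Product = 24 × 47 × 25 × 35 × 6 = 5922000
GM = 5922000^(1/5) = 22.6201

GM = 22.6201


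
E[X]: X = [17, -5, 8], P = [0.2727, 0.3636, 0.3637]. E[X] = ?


E[X] = 17*0.2727 - 5*0.3636 + 8*0.3637
= 4.6359 - 1.8180 + 2.9096
= 5.7275

E[X] = 5.7275


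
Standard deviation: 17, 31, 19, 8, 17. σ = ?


Mean = 18.4000
Variance = 54.2400
SD = sqrt(54.2400) = 7.3648

SD = 7.3648


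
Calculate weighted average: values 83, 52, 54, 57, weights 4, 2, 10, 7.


Numerator = 83*4 + 52*2 + 54*10 + 57*7 = 1375
Denominator = 4 + 2 + 10 + 7 = 23
WM = 1375/23 = 59.7826

WM = 59.7826


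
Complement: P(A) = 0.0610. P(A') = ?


P(not A) = 1 - 0.0610 = 0.9390

P(not A) = 0.9390


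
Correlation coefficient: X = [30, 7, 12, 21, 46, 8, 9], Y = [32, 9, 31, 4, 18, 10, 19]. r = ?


Mean X = 19.0000, Mean Y = 17.5714
SD X = 13.458932, SD Y = 10.040733
Cov = 31.571429
r = 31.571429/(13.458932*10.040733) = 0.2336

r = 0.2336


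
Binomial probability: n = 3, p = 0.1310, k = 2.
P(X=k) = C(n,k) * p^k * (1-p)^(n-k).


C(3,2) = 3
p^2 = 0.017161
(1-p)^1 = 0.869000
P = 3 * 0.017161 * 0.869000 = 0.0447

P(X=2) = 0.0447


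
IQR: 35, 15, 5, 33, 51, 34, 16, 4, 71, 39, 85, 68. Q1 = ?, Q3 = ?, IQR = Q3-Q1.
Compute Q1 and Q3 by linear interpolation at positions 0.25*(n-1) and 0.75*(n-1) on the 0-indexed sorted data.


Sorted: 4, 5, 15, 16, 33, 34, 35, 39, 51, 68, 71, 85
Q1 (25th %ile) = 15.7500
Q3 (75th %ile) = 55.2500
IQR = 55.2500 - 15.7500 = 39.5000

IQR = 39.5000


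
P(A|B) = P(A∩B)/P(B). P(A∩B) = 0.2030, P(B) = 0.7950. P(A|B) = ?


P(A|B) = 0.2030/0.7950 = 0.2553

P(A|B) = 0.2553


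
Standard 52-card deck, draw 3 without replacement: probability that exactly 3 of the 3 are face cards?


Hypergeometric: P(X=3) = C(12,3)·C(40,0) / C(52,3)
= 220 × 1 / 22100
= 220/22100 = 0.0100

P = 0.0100


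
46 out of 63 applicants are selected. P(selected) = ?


P = 46/63 = 0.7302

P = 0.7302


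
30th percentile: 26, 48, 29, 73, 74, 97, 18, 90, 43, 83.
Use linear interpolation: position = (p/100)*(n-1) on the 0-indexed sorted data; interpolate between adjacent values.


Sorted: 18, 26, 29, 43, 48, 73, 74, 83, 90, 97
n = 10
Index = 30/100 * 9 = 2.7000
Lower = data[2] = 29, Upper = data[3] = 43
P30 = 29 + 0.7000*(14) = 38.8000

P30 = 38.8000


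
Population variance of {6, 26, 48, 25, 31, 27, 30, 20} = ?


Mean = 26.6250
Squared deviations: 425.3906, 0.3906, 456.8906, 2.6406, 19.1406, 0.1406, 11.3906, 43.8906
Sum = 959.8750
Variance = 959.8750/8 = 119.9844

Variance = 119.9844


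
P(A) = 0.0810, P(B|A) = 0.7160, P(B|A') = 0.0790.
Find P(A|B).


P(B) = P(B|A)*P(A) + P(B|A')*P(A')
= 0.7160*0.0810 + 0.0790*0.9190
= 0.057996 + 0.072601 = 0.130597
P(A|B) = 0.057996/0.130597 = 0.4441

P(A|B) = 0.4441


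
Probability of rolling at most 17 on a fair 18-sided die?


Favorable outcomes (roll ≤ 17): 17
Total outcomes = 18
P = 17/18 = 0.9444

P = 0.9444


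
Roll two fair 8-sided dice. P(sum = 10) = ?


Total outcomes = 8×8 = 64
Favorable (sum = 10): 7
P = 7/64 = 0.1094

P = 0.1094


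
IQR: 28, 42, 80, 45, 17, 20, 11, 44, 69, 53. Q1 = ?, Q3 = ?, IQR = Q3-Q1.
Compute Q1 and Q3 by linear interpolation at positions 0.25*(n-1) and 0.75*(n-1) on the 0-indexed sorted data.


Sorted: 11, 17, 20, 28, 42, 44, 45, 53, 69, 80
Q1 (25th %ile) = 22.0000
Q3 (75th %ile) = 51.0000
IQR = 51.0000 - 22.0000 = 29.0000

IQR = 29.0000


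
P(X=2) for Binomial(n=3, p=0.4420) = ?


C(3,2) = 3
p^2 = 0.195364
(1-p)^1 = 0.558000
P = 3 * 0.195364 * 0.558000 = 0.3270

P(X=2) = 0.3270


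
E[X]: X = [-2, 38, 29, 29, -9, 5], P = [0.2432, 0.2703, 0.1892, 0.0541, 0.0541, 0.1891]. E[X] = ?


E[X] = -2*0.2432 + 38*0.2703 + 29*0.1892 + 29*0.0541 - 9*0.0541 + 5*0.1891
= -0.4864 + 10.2714 + 5.4868 + 1.5689 - 0.4869 + 0.9455
= 17.2993

E[X] = 17.2993


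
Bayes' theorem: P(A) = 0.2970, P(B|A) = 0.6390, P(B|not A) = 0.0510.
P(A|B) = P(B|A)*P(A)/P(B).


P(B) = P(B|A)*P(A) + P(B|A')*P(A')
= 0.6390*0.2970 + 0.0510*0.7030
= 0.189783 + 0.035853 = 0.225636
P(A|B) = 0.189783/0.225636 = 0.8411

P(A|B) = 0.8411


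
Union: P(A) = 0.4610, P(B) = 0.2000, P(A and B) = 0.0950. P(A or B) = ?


P(A∪B) = 0.4610 + 0.2000 - 0.0950
= 0.6610 - 0.0950
= 0.5660

P(A∪B) = 0.5660


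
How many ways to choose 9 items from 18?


C(18,9) = 18!/(9! × 9!)
= 6402373705728000/(362880 × 362880)
= 48620

C(18,9) = 48620


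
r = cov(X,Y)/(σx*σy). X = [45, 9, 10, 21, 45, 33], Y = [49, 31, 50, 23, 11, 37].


Mean X = 27.1667, Mean Y = 33.5000
SD X = 14.904325, SD Y = 13.829317
Cov = -46.250000
r = -46.250000/(14.904325*13.829317) = -0.2244

r = -0.2244


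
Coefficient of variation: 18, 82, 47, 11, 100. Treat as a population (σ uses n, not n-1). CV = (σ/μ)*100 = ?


Mean = 51.6000
SD = 34.8287
CV = (34.8287/51.6000)*100 = 67.4975%

CV = 67.4975%


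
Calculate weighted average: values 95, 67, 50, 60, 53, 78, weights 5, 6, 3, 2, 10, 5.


Numerator = 95*5 + 67*6 + 50*3 + 60*2 + 53*10 + 78*5 = 2067
Denominator = 5 + 6 + 3 + 2 + 10 + 5 = 31
WM = 2067/31 = 66.6774

WM = 66.6774


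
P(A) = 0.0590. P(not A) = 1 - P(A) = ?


P(not A) = 1 - 0.0590 = 0.9410

P(not A) = 0.9410


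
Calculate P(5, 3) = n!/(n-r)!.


P(5,3) = 5!/2!
= 120/2
= 60

P(5,3) = 60


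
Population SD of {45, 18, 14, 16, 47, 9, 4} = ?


Mean = 21.8571
Variance = 251.8367
SD = sqrt(251.8367) = 15.8694

SD = 15.8694


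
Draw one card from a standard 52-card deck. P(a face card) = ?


12 face cards in 52 cards
P = 12/52 = 0.2308

P = 0.2308


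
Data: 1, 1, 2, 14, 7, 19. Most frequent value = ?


Frequencies: 1:2, 2:1, 7:1, 14:1, 19:1
Max frequency = 2
Mode = 1

Mode = 1


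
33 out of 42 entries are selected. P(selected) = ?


P = 33/42 = 0.7857

P = 0.7857


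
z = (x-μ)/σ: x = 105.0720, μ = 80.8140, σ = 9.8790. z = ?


z = (105.0720 - 80.8140)/9.8790
= 24.2580/9.8790
= 2.4555

z = 2.4555


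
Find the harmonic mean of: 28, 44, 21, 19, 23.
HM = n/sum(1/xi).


Sum of reciprocals = 1/28 + 1/44 + 1/21 + 1/19 + 1/23 = 0.202170
HM = 5/0.202170 = 24.7316

HM = 24.7316


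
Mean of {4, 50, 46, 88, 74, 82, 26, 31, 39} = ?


Sum = 4 + 50 + 46 + 88 + 74 + 82 + 26 + 31 + 39 = 440
n = 9
Mean = 440/9 = 48.8889

Mean = 48.8889


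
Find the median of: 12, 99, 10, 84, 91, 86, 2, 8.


Sorted: 2, 8, 10, 12, 84, 86, 91, 99
n = 8 (even)
Middle values: 12 and 84
Median = (12+84)/2 = 48.0000

Median = 48.0000


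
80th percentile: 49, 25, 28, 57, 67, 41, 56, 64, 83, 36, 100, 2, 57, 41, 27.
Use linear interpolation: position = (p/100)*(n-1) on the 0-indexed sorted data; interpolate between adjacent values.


Sorted: 2, 25, 27, 28, 36, 41, 41, 49, 56, 57, 57, 64, 67, 83, 100
n = 15
Index = 80/100 * 14 = 11.2000
Lower = data[11] = 64, Upper = data[12] = 67
P80 = 64 + 0.2000*(3) = 64.6000

P80 = 64.6000


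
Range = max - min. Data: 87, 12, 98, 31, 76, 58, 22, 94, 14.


Max = 98, Min = 12
Range = 98 - 12 = 86

Range = 86


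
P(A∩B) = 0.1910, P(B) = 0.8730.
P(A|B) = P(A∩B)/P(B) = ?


P(A|B) = 0.1910/0.8730 = 0.2188

P(A|B) = 0.2188


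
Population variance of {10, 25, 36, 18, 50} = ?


Mean = 27.8000
Squared deviations: 316.8400, 7.8400, 67.2400, 96.0400, 492.8400
Sum = 980.8000
Variance = 980.8000/5 = 196.1600

Variance = 196.1600


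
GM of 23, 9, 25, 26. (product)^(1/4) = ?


Product = 23 × 9 × 25 × 26 = 134550
GM = 134550^(1/4) = 19.1523

GM = 19.1523


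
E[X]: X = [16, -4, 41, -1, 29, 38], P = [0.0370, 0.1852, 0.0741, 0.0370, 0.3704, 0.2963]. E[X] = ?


E[X] = 16*0.0370 - 4*0.1852 + 41*0.0741 - 1*0.0370 + 29*0.3704 + 38*0.2963
= 0.5920 - 0.7408 + 3.0381 - 0.0370 + 10.7416 + 11.2594
= 24.8533

E[X] = 24.8533


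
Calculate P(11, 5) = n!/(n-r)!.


P(11,5) = 11!/6!
= 39916800/720
= 55440

P(11,5) = 55440


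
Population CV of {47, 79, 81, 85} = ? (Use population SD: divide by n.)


Mean = 73.0000
SD = 15.1658
CV = (15.1658/73.0000)*100 = 20.7750%

CV = 20.7750%


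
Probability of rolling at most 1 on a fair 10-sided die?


Favorable outcomes (roll ≤ 1): 1
Total outcomes = 10
P = 1/10 = 0.1000

P = 0.1000


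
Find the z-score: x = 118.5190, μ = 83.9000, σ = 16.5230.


z = (118.5190 - 83.9000)/16.5230
= 34.6190/16.5230
= 2.0952

z = 2.0952


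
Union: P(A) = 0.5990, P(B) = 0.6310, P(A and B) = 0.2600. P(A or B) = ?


P(A∪B) = 0.5990 + 0.6310 - 0.2600
= 1.2300 - 0.2600
= 0.9700

P(A∪B) = 0.9700


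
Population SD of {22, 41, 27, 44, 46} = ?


Mean = 36.0000
Variance = 93.2000
SD = sqrt(93.2000) = 9.6540

SD = 9.6540


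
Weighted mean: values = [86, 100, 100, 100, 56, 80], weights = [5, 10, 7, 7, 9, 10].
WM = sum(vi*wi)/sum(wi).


Numerator = 86*5 + 100*10 + 100*7 + 100*7 + 56*9 + 80*10 = 4134
Denominator = 5 + 10 + 7 + 7 + 9 + 10 = 48
WM = 4134/48 = 86.1250

WM = 86.1250


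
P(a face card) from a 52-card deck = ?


12 face cards in 52 cards
P = 12/52 = 0.2308

P = 0.2308


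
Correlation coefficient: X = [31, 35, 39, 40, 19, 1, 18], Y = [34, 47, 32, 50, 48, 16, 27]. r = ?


Mean X = 26.1429, Mean Y = 36.2857
SD X = 13.141304, SD Y = 11.719511
Cov = 102.959184
r = 102.959184/(13.141304*11.719511) = 0.6685

r = 0.6685


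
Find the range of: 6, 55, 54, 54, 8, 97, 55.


Max = 97, Min = 6
Range = 97 - 6 = 91

Range = 91


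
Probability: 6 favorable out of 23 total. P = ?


P = 6/23 = 0.2609

P = 0.2609


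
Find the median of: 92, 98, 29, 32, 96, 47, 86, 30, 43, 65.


Sorted: 29, 30, 32, 43, 47, 65, 86, 92, 96, 98
n = 10 (even)
Middle values: 47 and 65
Median = (47+65)/2 = 56.0000

Median = 56.0000


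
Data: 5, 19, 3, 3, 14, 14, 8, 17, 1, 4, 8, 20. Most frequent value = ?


Frequencies: 1:1, 3:2, 4:1, 5:1, 8:2, 14:2, 17:1, 19:1, 20:1
Max frequency = 2
Mode = 3, 8, 14

Mode = 3, 8, 14


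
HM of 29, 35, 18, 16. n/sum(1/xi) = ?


Sum of reciprocals = 1/29 + 1/35 + 1/18 + 1/16 = 0.181110
HM = 4/0.181110 = 22.0861

HM = 22.0861


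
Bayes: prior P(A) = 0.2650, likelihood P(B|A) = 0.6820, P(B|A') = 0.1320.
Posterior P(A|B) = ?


P(B) = P(B|A)*P(A) + P(B|A')*P(A')
= 0.6820*0.2650 + 0.1320*0.7350
= 0.180730 + 0.097020 = 0.277750
P(A|B) = 0.180730/0.277750 = 0.6507

P(A|B) = 0.6507


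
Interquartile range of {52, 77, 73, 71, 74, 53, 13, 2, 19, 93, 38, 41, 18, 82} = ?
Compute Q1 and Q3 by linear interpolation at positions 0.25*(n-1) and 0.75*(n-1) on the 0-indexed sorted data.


Sorted: 2, 13, 18, 19, 38, 41, 52, 53, 71, 73, 74, 77, 82, 93
Q1 (25th %ile) = 23.7500
Q3 (75th %ile) = 73.7500
IQR = 73.7500 - 23.7500 = 50.0000

IQR = 50.0000


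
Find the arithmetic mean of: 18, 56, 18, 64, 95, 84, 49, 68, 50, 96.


Sum = 18 + 56 + 18 + 64 + 95 + 84 + 49 + 68 + 50 + 96 = 598
n = 10
Mean = 598/10 = 59.8000

Mean = 59.8000


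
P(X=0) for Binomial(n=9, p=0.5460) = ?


C(9,0) = 1
p^0 = 1.000000
(1-p)^9 = 0.000819
P = 1 * 1.000000 * 0.000819 = 0.0008

P(X=0) = 0.0008


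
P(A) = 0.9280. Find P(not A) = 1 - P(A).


P(not A) = 1 - 0.9280 = 0.0720

P(not A) = 0.0720


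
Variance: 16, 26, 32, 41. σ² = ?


Mean = 28.7500
Squared deviations: 162.5625, 7.5625, 10.5625, 150.0625
Sum = 330.7500
Variance = 330.7500/4 = 82.6875

Variance = 82.6875


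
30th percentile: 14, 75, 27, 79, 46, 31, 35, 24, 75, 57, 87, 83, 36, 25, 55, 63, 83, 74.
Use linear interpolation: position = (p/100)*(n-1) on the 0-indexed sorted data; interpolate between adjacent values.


Sorted: 14, 24, 25, 27, 31, 35, 36, 46, 55, 57, 63, 74, 75, 75, 79, 83, 83, 87
n = 18
Index = 30/100 * 17 = 5.1000
Lower = data[5] = 35, Upper = data[6] = 36
P30 = 35 + 0.1000*(1) = 35.1000

P30 = 35.1000


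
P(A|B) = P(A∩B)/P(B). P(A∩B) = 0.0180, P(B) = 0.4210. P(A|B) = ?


P(A|B) = 0.0180/0.4210 = 0.0428

P(A|B) = 0.0428


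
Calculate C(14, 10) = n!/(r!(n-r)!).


C(14,10) = 14!/(10! × 4!)
= 87178291200/(3628800 × 24)
= 1001

C(14,10) = 1001


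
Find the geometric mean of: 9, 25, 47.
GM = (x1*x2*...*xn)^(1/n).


Product = 9 × 25 × 47 = 10575
GM = 10575^(1/3) = 21.9496

GM = 21.9496


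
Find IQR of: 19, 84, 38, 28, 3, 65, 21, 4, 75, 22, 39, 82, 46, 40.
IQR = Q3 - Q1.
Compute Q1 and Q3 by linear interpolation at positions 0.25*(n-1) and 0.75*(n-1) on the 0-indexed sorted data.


Sorted: 3, 4, 19, 21, 22, 28, 38, 39, 40, 46, 65, 75, 82, 84
Q1 (25th %ile) = 21.2500
Q3 (75th %ile) = 60.2500
IQR = 60.2500 - 21.2500 = 39.0000

IQR = 39.0000


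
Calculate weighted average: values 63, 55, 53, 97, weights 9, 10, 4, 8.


Numerator = 63*9 + 55*10 + 53*4 + 97*8 = 2105
Denominator = 9 + 10 + 4 + 8 = 31
WM = 2105/31 = 67.9032

WM = 67.9032


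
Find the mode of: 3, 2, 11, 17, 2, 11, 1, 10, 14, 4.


Frequencies: 1:1, 2:2, 3:1, 4:1, 10:1, 11:2, 14:1, 17:1
Max frequency = 2
Mode = 2, 11

Mode = 2, 11


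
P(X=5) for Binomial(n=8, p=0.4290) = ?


C(8,5) = 56
p^5 = 0.014531
(1-p)^3 = 0.186169
P = 56 * 0.014531 * 0.186169 = 0.1515

P(X=5) = 0.1515


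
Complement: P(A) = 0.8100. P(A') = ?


P(not A) = 1 - 0.8100 = 0.1900

P(not A) = 0.1900


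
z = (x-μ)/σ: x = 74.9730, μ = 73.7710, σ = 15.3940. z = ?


z = (74.9730 - 73.7710)/15.3940
= 1.2020/15.3940
= 0.0781

z = 0.0781


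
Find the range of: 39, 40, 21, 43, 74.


Max = 74, Min = 21
Range = 74 - 21 = 53

Range = 53


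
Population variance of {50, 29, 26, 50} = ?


Mean = 38.7500
Squared deviations: 126.5625, 95.0625, 162.5625, 126.5625
Sum = 510.7500
Variance = 510.7500/4 = 127.6875

Variance = 127.6875


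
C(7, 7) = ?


C(7,7) = 7!/(7! × 0!)
= 5040/(5040 × 1)
= 1

C(7,7) = 1


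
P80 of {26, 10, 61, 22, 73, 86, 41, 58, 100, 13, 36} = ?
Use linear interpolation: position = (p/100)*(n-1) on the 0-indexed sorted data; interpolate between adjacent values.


Sorted: 10, 13, 22, 26, 36, 41, 58, 61, 73, 86, 100
n = 11
Index = 80/100 * 10 = 8.0000
Lower = data[8] = 73, Upper = data[9] = 86
P80 = 73 + 0*(13) = 73.0000

P80 = 73.0000


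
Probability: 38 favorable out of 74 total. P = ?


P = 38/74 = 0.5135

P = 0.5135


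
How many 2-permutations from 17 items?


P(17,2) = 17!/15!
= 355687428096000/1307674368000
= 272

P(17,2) = 272


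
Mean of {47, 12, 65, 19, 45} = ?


Sum = 47 + 12 + 65 + 19 + 45 = 188
n = 5
Mean = 188/5 = 37.6000

Mean = 37.6000


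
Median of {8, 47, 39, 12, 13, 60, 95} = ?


Sorted: 8, 12, 13, 39, 47, 60, 95
n = 7 (odd)
Middle value = 39

Median = 39


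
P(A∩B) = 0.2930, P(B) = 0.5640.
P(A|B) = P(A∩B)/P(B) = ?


P(A|B) = 0.2930/0.5640 = 0.5195

P(A|B) = 0.5195


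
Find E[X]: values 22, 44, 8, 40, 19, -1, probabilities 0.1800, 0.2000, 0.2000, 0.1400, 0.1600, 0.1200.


E[X] = 22*0.1800 + 44*0.2000 + 8*0.2000 + 40*0.1400 + 19*0.1600 - 1*0.1200
= 3.9600 + 8.8000 + 1.6000 + 5.6000 + 3.0400 - 0.1200
= 22.8800

E[X] = 22.8800


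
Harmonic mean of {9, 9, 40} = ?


Sum of reciprocals = 1/9 + 1/9 + 1/40 = 0.247222
HM = 3/0.247222 = 12.1348

HM = 12.1348


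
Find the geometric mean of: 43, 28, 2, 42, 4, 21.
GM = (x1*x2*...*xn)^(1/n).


Product = 43 × 28 × 2 × 42 × 4 × 21 = 8495424
GM = 8495424^(1/6) = 14.2845

GM = 14.2845


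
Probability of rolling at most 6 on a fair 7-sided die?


Favorable outcomes (roll ≤ 6): 6
Total outcomes = 7
P = 6/7 = 0.8571

P = 0.8571


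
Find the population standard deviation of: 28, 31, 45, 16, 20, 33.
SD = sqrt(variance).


Mean = 28.8333
Variance = 87.8056
SD = sqrt(87.8056) = 9.3705

SD = 9.3705


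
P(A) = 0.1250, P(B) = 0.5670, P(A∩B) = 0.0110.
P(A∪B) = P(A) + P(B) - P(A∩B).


P(A∪B) = 0.1250 + 0.5670 - 0.0110
= 0.6920 - 0.0110
= 0.6810

P(A∪B) = 0.6810


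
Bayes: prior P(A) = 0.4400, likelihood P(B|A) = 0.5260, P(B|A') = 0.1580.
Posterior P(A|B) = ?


P(B) = P(B|A)*P(A) + P(B|A')*P(A')
= 0.5260*0.4400 + 0.1580*0.5600
= 0.231440 + 0.088480 = 0.319920
P(A|B) = 0.231440/0.319920 = 0.7234

P(A|B) = 0.7234


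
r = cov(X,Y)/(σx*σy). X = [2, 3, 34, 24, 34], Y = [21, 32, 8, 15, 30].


Mean X = 19.4000, Mean Y = 21.2000
SD X = 14.277255, SD Y = 9.019978
Cov = -53.280000
r = -53.280000/(14.277255*9.019978) = -0.4137

r = -0.4137


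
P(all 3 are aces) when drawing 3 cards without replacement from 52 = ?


P(all aces) = (4/52) × (3/51) × (2/50)
= 0.0002

P = 0.0002


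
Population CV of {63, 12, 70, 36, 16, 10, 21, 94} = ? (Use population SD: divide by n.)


Mean = 40.2500
SD = 29.5413
CV = (29.5413/40.2500)*100 = 73.3945%

CV = 73.3945%


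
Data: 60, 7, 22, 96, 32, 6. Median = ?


Sorted: 6, 7, 22, 32, 60, 96
n = 6 (even)
Middle values: 22 and 32
Median = (22+32)/2 = 27.0000

Median = 27.0000


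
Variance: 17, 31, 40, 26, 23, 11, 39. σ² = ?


Mean = 26.7143
Squared deviations: 94.3673, 18.3673, 176.5102, 0.5102, 13.7959, 246.9388, 150.9388
Sum = 701.4286
Variance = 701.4286/7 = 100.2041

Variance = 100.2041


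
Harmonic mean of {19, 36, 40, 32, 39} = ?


Sum of reciprocals = 1/19 + 1/36 + 1/40 + 1/32 + 1/39 = 0.162300
HM = 5/0.162300 = 30.8071

HM = 30.8071


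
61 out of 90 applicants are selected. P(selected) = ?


P = 61/90 = 0.6778

P = 0.6778


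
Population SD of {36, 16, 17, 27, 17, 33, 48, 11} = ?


Mean = 25.6250
Variance = 139.9844
SD = sqrt(139.9844) = 11.8315

SD = 11.8315


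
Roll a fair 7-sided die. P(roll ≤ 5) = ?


Favorable outcomes (roll ≤ 5): 5
Total outcomes = 7
P = 5/7 = 0.7143

P = 0.7143


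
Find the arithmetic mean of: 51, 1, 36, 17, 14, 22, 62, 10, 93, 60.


Sum = 51 + 1 + 36 + 17 + 14 + 22 + 62 + 10 + 93 + 60 = 366
n = 10
Mean = 366/10 = 36.6000

Mean = 36.6000


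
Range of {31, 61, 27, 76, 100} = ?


Max = 100, Min = 27
Range = 100 - 27 = 73

Range = 73


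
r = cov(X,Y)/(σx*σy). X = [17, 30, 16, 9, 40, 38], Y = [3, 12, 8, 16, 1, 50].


Mean X = 25.0000, Mean Y = 15.0000
SD X = 11.690452, SD Y = 16.451950
Cov = 62.166667
r = 62.166667/(11.690452*16.451950) = 0.3232

r = 0.3232


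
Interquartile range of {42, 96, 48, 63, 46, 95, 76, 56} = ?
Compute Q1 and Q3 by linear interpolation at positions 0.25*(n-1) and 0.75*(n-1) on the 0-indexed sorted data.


Sorted: 42, 46, 48, 56, 63, 76, 95, 96
Q1 (25th %ile) = 47.5000
Q3 (75th %ile) = 80.7500
IQR = 80.7500 - 47.5000 = 33.2500

IQR = 33.2500


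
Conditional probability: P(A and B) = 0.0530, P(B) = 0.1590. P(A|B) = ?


P(A|B) = 0.0530/0.1590 = 0.3333

P(A|B) = 0.3333


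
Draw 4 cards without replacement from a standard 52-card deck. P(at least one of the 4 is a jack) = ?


P(at least one) = 1 - P(none)
P(none) = (48/52) × (47/51) × (46/50) × (45/49) = 0.718737
P(at least one) = 1 - 0.718737 = 0.2813

P = 0.2813


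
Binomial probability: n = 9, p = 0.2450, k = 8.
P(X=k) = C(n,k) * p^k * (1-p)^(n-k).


C(9,8) = 9
p^8 = 1.298161e-05
(1-p)^1 = 0.755000
P = 9 * 1.298161e-05 * 0.755000 = 8.8210e-05

P(X=8) = 8.8210e-05


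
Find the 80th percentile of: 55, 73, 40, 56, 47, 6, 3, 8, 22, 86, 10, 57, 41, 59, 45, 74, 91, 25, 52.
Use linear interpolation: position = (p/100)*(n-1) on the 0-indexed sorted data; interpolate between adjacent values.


Sorted: 3, 6, 8, 10, 22, 25, 40, 41, 45, 47, 52, 55, 56, 57, 59, 73, 74, 86, 91
n = 19
Index = 80/100 * 18 = 14.4000
Lower = data[14] = 59, Upper = data[15] = 73
P80 = 59 + 0.4000*(14) = 64.6000

P80 = 64.6000


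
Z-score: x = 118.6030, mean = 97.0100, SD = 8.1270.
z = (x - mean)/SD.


z = (118.6030 - 97.0100)/8.1270
= 21.5930/8.1270
= 2.6569

z = 2.6569


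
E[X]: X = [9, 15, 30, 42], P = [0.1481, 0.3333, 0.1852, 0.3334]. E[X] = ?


E[X] = 9*0.1481 + 15*0.3333 + 30*0.1852 + 42*0.3334
= 1.3329 + 4.9995 + 5.5560 + 14.0028
= 25.8912

E[X] = 25.8912


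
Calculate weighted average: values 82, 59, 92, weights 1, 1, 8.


Numerator = 82*1 + 59*1 + 92*8 = 877
Denominator = 1 + 1 + 8 = 10
WM = 877/10 = 87.7000

WM = 87.7000


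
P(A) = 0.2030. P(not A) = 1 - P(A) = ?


P(not A) = 1 - 0.2030 = 0.7970

P(not A) = 0.7970


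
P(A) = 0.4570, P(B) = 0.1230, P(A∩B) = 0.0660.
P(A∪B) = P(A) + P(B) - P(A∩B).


P(A∪B) = 0.4570 + 0.1230 - 0.0660
= 0.5800 - 0.0660
= 0.5140

P(A∪B) = 0.5140


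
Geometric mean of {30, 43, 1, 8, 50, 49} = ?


Product = 30 × 43 × 1 × 8 × 50 × 49 = 25284000
GM = 25284000^(1/6) = 17.1320

GM = 17.1320


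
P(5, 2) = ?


P(5,2) = 5!/3!
= 120/6
= 20

P(5,2) = 20


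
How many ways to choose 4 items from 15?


C(15,4) = 15!/(4! × 11!)
= 1307674368000/(24 × 39916800)
= 1365

C(15,4) = 1365


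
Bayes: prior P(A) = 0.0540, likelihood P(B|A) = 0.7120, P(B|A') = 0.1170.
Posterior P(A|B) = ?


P(B) = P(B|A)*P(A) + P(B|A')*P(A')
= 0.7120*0.0540 + 0.1170*0.9460
= 0.038448 + 0.110682 = 0.149130
P(A|B) = 0.038448/0.149130 = 0.2578

P(A|B) = 0.2578


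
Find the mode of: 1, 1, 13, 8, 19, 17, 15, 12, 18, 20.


Frequencies: 1:2, 8:1, 12:1, 13:1, 15:1, 17:1, 18:1, 19:1, 20:1
Max frequency = 2
Mode = 1

Mode = 1


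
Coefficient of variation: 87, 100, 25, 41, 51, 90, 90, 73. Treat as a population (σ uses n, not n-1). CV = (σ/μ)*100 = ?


Mean = 69.6250
SD = 25.5536
CV = (25.5536/69.6250)*100 = 36.7017%

CV = 36.7017%


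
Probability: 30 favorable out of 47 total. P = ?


P = 30/47 = 0.6383

P = 0.6383


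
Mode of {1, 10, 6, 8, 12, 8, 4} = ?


Frequencies: 1:1, 4:1, 6:1, 8:2, 10:1, 12:1
Max frequency = 2
Mode = 8

Mode = 8


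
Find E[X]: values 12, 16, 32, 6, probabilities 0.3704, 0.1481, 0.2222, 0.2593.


E[X] = 12*0.3704 + 16*0.1481 + 32*0.2222 + 6*0.2593
= 4.4448 + 2.3696 + 7.1104 + 1.5558
= 15.4806

E[X] = 15.4806


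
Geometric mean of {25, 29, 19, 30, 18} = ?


Product = 25 × 29 × 19 × 30 × 18 = 7438500
GM = 7438500^(1/5) = 23.6754

GM = 23.6754


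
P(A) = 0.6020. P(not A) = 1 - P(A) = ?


P(not A) = 1 - 0.6020 = 0.3980

P(not A) = 0.3980


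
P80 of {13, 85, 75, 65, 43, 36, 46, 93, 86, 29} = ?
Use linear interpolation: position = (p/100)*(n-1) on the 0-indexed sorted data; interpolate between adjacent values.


Sorted: 13, 29, 36, 43, 46, 65, 75, 85, 86, 93
n = 10
Index = 80/100 * 9 = 7.2000
Lower = data[7] = 85, Upper = data[8] = 86
P80 = 85 + 0.2000*(1) = 85.2000

P80 = 85.2000


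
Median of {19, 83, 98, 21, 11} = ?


Sorted: 11, 19, 21, 83, 98
n = 5 (odd)
Middle value = 21

Median = 21


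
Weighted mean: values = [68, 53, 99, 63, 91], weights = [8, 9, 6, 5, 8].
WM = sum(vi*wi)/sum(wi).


Numerator = 68*8 + 53*9 + 99*6 + 63*5 + 91*8 = 2658
Denominator = 8 + 9 + 6 + 5 + 8 = 36
WM = 2658/36 = 73.8333

WM = 73.8333


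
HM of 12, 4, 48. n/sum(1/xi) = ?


Sum of reciprocals = 1/12 + 1/4 + 1/48 = 0.354167
HM = 3/0.354167 = 8.4706

HM = 8.4706


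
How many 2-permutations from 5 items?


P(5,2) = 5!/3!
= 120/6
= 20

P(5,2) = 20


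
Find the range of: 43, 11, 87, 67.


Max = 87, Min = 11
Range = 87 - 11 = 76

Range = 76


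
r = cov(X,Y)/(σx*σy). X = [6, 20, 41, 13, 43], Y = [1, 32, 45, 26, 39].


Mean X = 24.6000, Mean Y = 28.6000
SD X = 14.894294, SD Y = 15.213152
Cov = 197.640000
r = 197.640000/(14.894294*15.213152) = 0.8722

r = 0.8722


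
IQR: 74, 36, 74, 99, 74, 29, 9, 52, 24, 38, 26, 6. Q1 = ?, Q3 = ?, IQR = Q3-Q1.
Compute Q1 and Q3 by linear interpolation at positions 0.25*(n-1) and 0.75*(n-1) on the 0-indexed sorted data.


Sorted: 6, 9, 24, 26, 29, 36, 38, 52, 74, 74, 74, 99
Q1 (25th %ile) = 25.5000
Q3 (75th %ile) = 74.0000
IQR = 74.0000 - 25.5000 = 48.5000

IQR = 48.5000


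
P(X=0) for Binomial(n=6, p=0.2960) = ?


C(6,0) = 1
p^0 = 1.000000
(1-p)^6 = 0.121741
P = 1 * 1.000000 * 0.121741 = 0.1217

P(X=0) = 0.1217


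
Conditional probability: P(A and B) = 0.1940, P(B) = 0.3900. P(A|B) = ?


P(A|B) = 0.1940/0.3900 = 0.4974

P(A|B) = 0.4974


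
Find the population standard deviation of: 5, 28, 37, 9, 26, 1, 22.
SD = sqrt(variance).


Mean = 18.2857
Variance = 154.2041
SD = sqrt(154.2041) = 12.4179

SD = 12.4179


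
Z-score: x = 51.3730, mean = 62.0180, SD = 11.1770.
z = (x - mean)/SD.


z = (51.3730 - 62.0180)/11.1770
= -10.6450/11.1770
= -0.9524

z = -0.9524


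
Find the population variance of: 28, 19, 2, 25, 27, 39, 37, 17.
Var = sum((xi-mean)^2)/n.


Mean = 24.2500
Squared deviations: 14.0625, 27.5625, 495.0625, 0.5625, 7.5625, 217.5625, 162.5625, 52.5625
Sum = 977.5000
Variance = 977.5000/8 = 122.1875

Variance = 122.1875


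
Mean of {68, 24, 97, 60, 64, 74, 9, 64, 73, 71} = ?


Sum = 68 + 24 + 97 + 60 + 64 + 74 + 9 + 64 + 73 + 71 = 604
n = 10
Mean = 604/10 = 60.4000

Mean = 60.4000


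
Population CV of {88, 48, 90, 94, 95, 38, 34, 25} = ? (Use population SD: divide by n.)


Mean = 64.0000
SD = 28.4297
CV = (28.4297/64.0000)*100 = 44.4215%

CV = 44.4215%


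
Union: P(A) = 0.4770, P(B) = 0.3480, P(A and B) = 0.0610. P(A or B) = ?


P(A∪B) = 0.4770 + 0.3480 - 0.0610
= 0.8250 - 0.0610
= 0.7640

P(A∪B) = 0.7640


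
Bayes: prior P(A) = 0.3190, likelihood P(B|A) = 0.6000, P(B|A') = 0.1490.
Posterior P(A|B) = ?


P(B) = P(B|A)*P(A) + P(B|A')*P(A')
= 0.6000*0.3190 + 0.1490*0.6810
= 0.191400 + 0.101469 = 0.292869
P(A|B) = 0.191400/0.292869 = 0.6535

P(A|B) = 0.6535


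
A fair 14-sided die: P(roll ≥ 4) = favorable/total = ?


Favorable outcomes (roll ≥ 4): 11
Total outcomes = 14
P = 11/14 = 0.7857

P = 0.7857


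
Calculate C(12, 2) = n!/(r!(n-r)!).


C(12,2) = 12!/(2! × 10!)
= 479001600/(2 × 3628800)
= 66

C(12,2) = 66


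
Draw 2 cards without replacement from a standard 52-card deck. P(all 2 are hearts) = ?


P(all hearts) = (13/52) × (12/51)
= 0.0588

P = 0.0588


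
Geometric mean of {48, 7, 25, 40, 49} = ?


Product = 48 × 7 × 25 × 40 × 49 = 16464000
GM = 16464000^(1/5) = 27.7528

GM = 27.7528


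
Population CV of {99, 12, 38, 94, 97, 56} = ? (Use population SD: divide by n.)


Mean = 66.0000
SD = 33.2516
CV = (33.2516/66.0000)*100 = 50.3812%

CV = 50.3812%


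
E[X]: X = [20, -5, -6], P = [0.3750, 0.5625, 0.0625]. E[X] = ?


E[X] = 20*0.3750 - 5*0.5625 - 6*0.0625
= 7.5000 - 2.8125 - 0.3750
= 4.3125

E[X] = 4.3125


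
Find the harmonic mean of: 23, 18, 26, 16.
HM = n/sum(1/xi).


Sum of reciprocals = 1/23 + 1/18 + 1/26 + 1/16 = 0.199995
HM = 4/0.199995 = 20.0005

HM = 20.0005


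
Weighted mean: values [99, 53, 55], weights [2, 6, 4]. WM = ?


Numerator = 99*2 + 53*6 + 55*4 = 736
Denominator = 2 + 6 + 4 = 12
WM = 736/12 = 61.3333

WM = 61.3333


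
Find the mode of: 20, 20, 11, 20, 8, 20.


Frequencies: 8:1, 11:1, 20:4
Max frequency = 4
Mode = 20

Mode = 20


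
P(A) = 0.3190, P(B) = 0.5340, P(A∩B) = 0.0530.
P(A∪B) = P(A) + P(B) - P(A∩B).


P(A∪B) = 0.3190 + 0.5340 - 0.0530
= 0.8530 - 0.0530
= 0.8000

P(A∪B) = 0.8000


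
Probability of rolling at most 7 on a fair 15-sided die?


Favorable outcomes (roll ≤ 7): 7
Total outcomes = 15
P = 7/15 = 0.4667

P = 0.4667


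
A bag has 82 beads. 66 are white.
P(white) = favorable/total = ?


P = 66/82 = 0.8049

P = 0.8049


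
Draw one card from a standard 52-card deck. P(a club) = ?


13 clubs in 52 cards
P = 13/52 = 0.2500

P = 0.2500


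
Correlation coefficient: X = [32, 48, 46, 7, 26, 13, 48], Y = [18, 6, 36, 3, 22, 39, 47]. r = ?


Mean X = 31.4286, Mean Y = 24.4286
SD X = 15.710389, SD Y = 15.591730
Cov = 71.673469
r = 71.673469/(15.710389*15.591730) = 0.2926

r = 0.2926


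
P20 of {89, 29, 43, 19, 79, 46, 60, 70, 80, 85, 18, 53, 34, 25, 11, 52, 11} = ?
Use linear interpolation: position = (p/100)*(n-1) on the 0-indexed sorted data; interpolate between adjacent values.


Sorted: 11, 11, 18, 19, 25, 29, 34, 43, 46, 52, 53, 60, 70, 79, 80, 85, 89
n = 17
Index = 20/100 * 16 = 3.2000
Lower = data[3] = 19, Upper = data[4] = 25
P20 = 19 + 0.2000*(6) = 20.2000

P20 = 20.2000
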